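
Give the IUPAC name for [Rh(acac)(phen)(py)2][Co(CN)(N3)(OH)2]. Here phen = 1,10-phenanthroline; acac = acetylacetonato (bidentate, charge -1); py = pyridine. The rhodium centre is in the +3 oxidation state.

Both ions are complex: the cation is named first with the plain metal name, the anion second with the -ate form; each ion's ligands are alphabetised independently.
Rh is given as +3; the cation's ligand charges sum to -1, so the complex cation is 2+.
A 1:1 salt means the anion carries the equal and opposite charge, 2−.
Anion: ligand charges sum to -4; for the ion to be 2−, Co = +2.

(acetylacetonato)(1,10-phenanthroline)bis(pyridine)rhodium(III) azidocyanodihydroxocobaltate(II)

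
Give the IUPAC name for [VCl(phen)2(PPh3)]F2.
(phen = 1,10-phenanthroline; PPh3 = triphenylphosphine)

The 2 fluoride counter-ions carry a total charge of -2, so each complex ion is 2+.
Ligand charges: 2×1,10-phenanthroline (neutral), 1×triphenylphosphine (neutral), 1×chloro (-1 each); total -1. So V + (-1) = 2+, giving V = +3.
Ligands are named alphabetically: chloro before phenanthroline before triphenylphosphine.

chlorobis(1,10-phenanthroline)(triphenylphosphine)vanadium(III) fluoride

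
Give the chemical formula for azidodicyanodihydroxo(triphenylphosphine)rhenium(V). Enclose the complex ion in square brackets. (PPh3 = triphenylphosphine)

[Re(CN)2(N3)(OH)2(PPh3)]

Ligands: 1 triphenylphosphine (PPh3, neutral), 2 cyano (CN, -1), 1 azido (N3, -1), 2 hydroxo (OH, -1). Ligand charge sum = -5.
With Re in oxidation state +5, the complex ion is [Re...].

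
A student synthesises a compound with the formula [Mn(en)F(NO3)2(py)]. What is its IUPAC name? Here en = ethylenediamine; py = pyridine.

(ethylenediamine)fluorodinitrato(pyridine)manganese(III)

There is no counter-ion, so the complex is neutral overall.
Ligand charges: 1×ethylenediamine (neutral), 1×pyridine (neutral), 1×fluoro (-1 each), 2×nitrato (-1 each); total -3. So Mn + (-3) = 0, giving Mn = +3.
Ligands are named alphabetically: ethylenediamine before fluoro before nitrato before pyridine.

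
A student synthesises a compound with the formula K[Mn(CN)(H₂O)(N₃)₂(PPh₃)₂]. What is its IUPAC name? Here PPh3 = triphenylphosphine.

potassium aquadiazidocyanobis(triphenylphosphine)manganate(II)

The 1 potassium counter-ion carries a total charge of +1, so each complex ion is 1−.
Ligand charges: 2×triphenylphosphine (neutral), 1×cyano (-1 each), 2×azido (-1 each), 1×aqua (neutral); total -3. So Mn + (-3) = 1−, giving Mn = +2.
The complex ion is anionic, so manganese takes the -ate form manganate(II).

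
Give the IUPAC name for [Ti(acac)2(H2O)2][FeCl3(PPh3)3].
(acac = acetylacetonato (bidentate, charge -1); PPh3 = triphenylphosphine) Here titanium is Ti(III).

Both ions are complex: the cation is named first with the plain metal name, the anion second with the -ate form; each ion's ligands are alphabetised independently.
Ti is given as +3; the cation's ligand charges sum to -2, so the complex cation is 1+.
A 1:1 salt means the anion carries the equal and opposite charge, 1−.
Anion: ligand charges sum to -3; for the ion to be 1−, Fe = +2.

bis(acetylacetonato)diaquatitanium(III) trichlorotris(triphenylphosphine)ferrate(II)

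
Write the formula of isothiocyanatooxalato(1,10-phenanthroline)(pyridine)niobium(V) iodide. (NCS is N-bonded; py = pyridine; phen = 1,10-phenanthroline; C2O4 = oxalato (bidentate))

Ligands: 1 isothiocyanato (NCS, -1), 1 pyridine (py, neutral), 1 1,10-phenanthroline (phen, neutral), 1 oxalato (C2O4, -2). Ligand charge sum = -3.
Charge balance with iodide (-1) requires 1 complex ion per 2 iodide.

[Nb(C2O4)(NCS)(phen)(py)]I2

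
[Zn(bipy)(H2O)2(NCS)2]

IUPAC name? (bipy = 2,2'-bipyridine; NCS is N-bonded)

There is no counter-ion, so the complex is neutral overall.
Ligand charges: 1×2,2'-bipyridine (neutral), 2×isothiocyanato (-1 each), 2×aqua (neutral); total -2. So Zn + (-2) = 0, giving Zn = +2.
Ligands are named alphabetically: aqua before bipyridine before isothiocyanato.

diaqua(2,2'-bipyridine)diisothiocyanatozinc(II)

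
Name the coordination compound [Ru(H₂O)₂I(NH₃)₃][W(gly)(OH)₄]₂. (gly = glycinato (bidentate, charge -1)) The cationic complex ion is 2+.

triamminediaquaiodoruthenium(III) (glycinato)tetrahydroxotungstate(IV)

Both ions are complex: the cation is named first with the plain metal name, the anion second with the -ate form; each ion's ligands are alphabetised independently.
The complex cation is given as 2+; its ligand charges sum to -1, so Ru = +3.
With 2 anions per cation, each anion must be 2/2 = 1−.
Anion: ligand charges sum to -5; for the ion to be 1−, W = +4.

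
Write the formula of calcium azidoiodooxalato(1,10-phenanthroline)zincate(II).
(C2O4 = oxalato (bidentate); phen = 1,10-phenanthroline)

Ligands: 1 oxalato (C2O4, -2), 1 1,10-phenanthroline (phen, neutral), 1 iodo (I, -1), 1 azido (N3, -1). Ligand charge sum = -4.
With Zn in oxidation state +2, the complex ion is [Zn...]^2−.
Charge balance with calcium (+2) requires 1 complex ion per 1 calcium.

Ca[Zn(C2O4)I(N3)(phen)]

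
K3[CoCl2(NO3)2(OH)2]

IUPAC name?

potassium dichlorodihydroxodinitratocobaltate(III)

The 3 potassium counter-ions carry a total charge of +3, so each complex ion is 3−.
Ligand charges: 2×chloro (-1 each), 2×hydroxo (-1 each), 2×nitrato (-1 each); total -6. So Co + (-6) = 3−, giving Co = +3.
The complex ion is anionic, so cobalt takes the -ate form cobaltate(III).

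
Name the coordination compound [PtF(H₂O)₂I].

There is no counter-ion, so the complex is neutral overall.
Ligand charges: 1×fluoro (-1 each), 2×aqua (neutral), 1×iodo (-1 each); total -2. So Pt + (-2) = 0, giving Pt = +2.
Ligands are named alphabetically: aqua before fluoro before iodo.

diaquafluoroiodoplatinum(II)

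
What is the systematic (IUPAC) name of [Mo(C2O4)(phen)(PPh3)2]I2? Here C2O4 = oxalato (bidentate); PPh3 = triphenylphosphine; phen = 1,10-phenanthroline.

The 2 iodide counter-ions carry a total charge of -2, so each complex ion is 2+.
Ligand charges: 1×oxalato (-2 each), 2×triphenylphosphine (neutral), 1×1,10-phenanthroline (neutral); total -2. So Mo + (-2) = 2+, giving Mo = +4.
Ligands are named alphabetically: oxalato before phenanthroline before triphenylphosphine.

oxalato(1,10-phenanthroline)bis(triphenylphosphine)molybdenum(IV) iodide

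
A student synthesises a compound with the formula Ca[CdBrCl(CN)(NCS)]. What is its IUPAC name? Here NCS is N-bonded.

calcium bromochlorocyanoisothiocyanatocadmate(II)

The 1 calcium counter-ion carries a total charge of +2, so each complex ion is 2−.
Ligand charges: 1×chloro (-1 each), 1×bromo (-1 each), 1×isothiocyanato (-1 each), 1×cyano (-1 each); total -4. So Cd + (-4) = 2−, giving Cd = +2.
The complex ion is anionic, so cadmium takes the -ate form cadmate(II).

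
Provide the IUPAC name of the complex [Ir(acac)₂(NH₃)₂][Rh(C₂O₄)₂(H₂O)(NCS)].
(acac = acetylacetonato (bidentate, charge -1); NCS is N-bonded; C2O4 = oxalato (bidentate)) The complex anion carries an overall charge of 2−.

bis(acetylacetonato)diammineiridium(IV) aquaisothiocyanatodioxalatorhodate(III)

Both ions are complex: the cation is named first with the plain metal name, the anion second with the -ate form; each ion's ligands are alphabetised independently.
The complex anion is given as 2−; its ligand charges sum to -5, so Rh = +3.
A 1:1 salt means the cation carries the equal and opposite charge, 2+.
Cation: ligand charges sum to -2; for the ion to be 2+, Ir = +4.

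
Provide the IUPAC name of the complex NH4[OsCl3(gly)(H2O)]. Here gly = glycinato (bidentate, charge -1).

ammonium aquatrichloro(glycinato)osmate(III)

The 1 ammonium counter-ion carries a total charge of +1, so each complex ion is 1−.
Ligand charges: 3×chloro (-1 each), 1×glycinato (-1 each), 1×aqua (neutral); total -4. So Os + (-4) = 1−, giving Os = +3.
Ligands are named alphabetically: aqua before chloro before glycinato.
The complex ion is anionic, so osmium takes the -ate form osmate(III).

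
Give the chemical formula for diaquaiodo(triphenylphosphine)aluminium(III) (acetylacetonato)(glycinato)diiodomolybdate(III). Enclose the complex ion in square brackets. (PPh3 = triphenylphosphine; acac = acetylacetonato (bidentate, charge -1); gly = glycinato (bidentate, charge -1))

Cation [Al…]: ligand charges -1, Al(III) ⇒ ion charge 2+.
Anion [Mo…]: ligand charges -4, Mo(III) ⇒ ion charge 1−.

[Al(H2O)2I(PPh3)][Mo(acac)(gly)I2]2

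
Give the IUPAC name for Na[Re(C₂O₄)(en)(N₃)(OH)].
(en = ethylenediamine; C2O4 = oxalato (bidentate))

sodium azido(ethylenediamine)hydroxooxalatorhenate(III)

The 1 sodium counter-ion carries a total charge of +1, so each complex ion is 1−.
Ligand charges: 1×hydroxo (-1 each), 1×ethylenediamine (neutral), 1×azido (-1 each), 1×oxalato (-2 each); total -4. So Re + (-4) = 1−, giving Re = +3.
The complex ion is anionic, so rhenium takes the -ate form rhenate(III).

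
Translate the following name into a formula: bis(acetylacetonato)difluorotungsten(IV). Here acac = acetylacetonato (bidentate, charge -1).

[W(acac)2F2]

Ligands: 2 acetylacetonato (acac, -1), 2 fluoro (F, -1). Ligand charge sum = -4.
With W in oxidation state +4, the complex ion is [W...].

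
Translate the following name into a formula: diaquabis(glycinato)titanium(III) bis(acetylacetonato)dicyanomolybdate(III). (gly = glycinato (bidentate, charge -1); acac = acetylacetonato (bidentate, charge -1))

[Ti(gly)2(H2O)2][Mo(acac)2(CN)2]

Cation [Ti…]: ligand charges -2, Ti(III) ⇒ ion charge 1+.
Anion [Mo…]: ligand charges -4, Mo(III) ⇒ ion charge 1−.
One 1+ cation balances one 1− anion.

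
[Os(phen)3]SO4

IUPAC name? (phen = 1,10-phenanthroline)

tris(1,10-phenanthroline)osmium(II) sulfate

The 1 sulfate counter-ion carries a total charge of -2, so each complex ion is 2+.
Ligand charges: 3×1,10-phenanthroline (neutral); total 0. So Os + (0) = 2+, giving Os = +2.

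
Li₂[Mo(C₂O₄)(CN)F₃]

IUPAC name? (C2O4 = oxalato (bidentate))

lithium cyanotrifluorooxalatomolybdate(IV)

The 2 lithium counter-ions carry a total charge of +2, so each complex ion is 2−.
Ligand charges: 1×cyano (-1 each), 3×fluoro (-1 each), 1×oxalato (-2 each); total -6. So Mo + (-6) = 2−, giving Mo = +4.
Ligands are named alphabetically: cyano before fluoro before oxalato.
The complex ion is anionic, so molybdenum takes the -ate form molybdate(IV).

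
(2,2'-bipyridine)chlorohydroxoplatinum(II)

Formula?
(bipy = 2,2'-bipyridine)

Ligands: 1 hydroxo (OH, -1), 1 2,2'-bipyridine (bipy, neutral), 1 chloro (Cl, -1). Ligand charge sum = -2.
With Pt in oxidation state +2, the complex ion is [Pt...].

[Pt(bipy)Cl(OH)]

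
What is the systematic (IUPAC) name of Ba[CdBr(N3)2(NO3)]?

barium diazidobromonitratocadmate(II)

The 1 barium counter-ion carries a total charge of +2, so each complex ion is 2−.
Ligand charges: 1×nitrato (-1 each), 1×bromo (-1 each), 2×azido (-1 each); total -4. So Cd + (-4) = 2−, giving Cd = +2.
The complex ion is anionic, so cadmium takes the -ate form cadmate(II).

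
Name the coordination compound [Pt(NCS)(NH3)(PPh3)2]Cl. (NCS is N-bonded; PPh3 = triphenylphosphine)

ammineisothiocyanatobis(triphenylphosphine)platinum(II) chloride

The 1 chloride counter-ion carries a total charge of -1, so each complex ion is 1+.
Ligand charges: 1×isothiocyanato (-1 each), 2×triphenylphosphine (neutral), 1×ammine (neutral); total -1. So Pt + (-1) = 1+, giving Pt = +2.
Ligands are named alphabetically: ammine before isothiocyanato before triphenylphosphine.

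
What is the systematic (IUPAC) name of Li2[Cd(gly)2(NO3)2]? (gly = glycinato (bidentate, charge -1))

The 2 lithium counter-ions carry a total charge of +2, so each complex ion is 2−.
Ligand charges: 2×nitrato (-1 each), 2×glycinato (-1 each); total -4. So Cd + (-4) = 2−, giving Cd = +2.
The complex ion is anionic, so cadmium takes the -ate form cadmate(II).

lithium bis(glycinato)dinitratocadmate(II)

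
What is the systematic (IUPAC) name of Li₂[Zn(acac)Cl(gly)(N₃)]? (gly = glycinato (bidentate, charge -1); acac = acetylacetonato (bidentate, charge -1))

lithium (acetylacetonato)azidochloro(glycinato)zincate(II)

The 2 lithium counter-ions carry a total charge of +2, so each complex ion is 2−.
Ligand charges: 1×glycinato (-1 each), 1×chloro (-1 each), 1×azido (-1 each), 1×acetylacetonato (-1 each); total -4. So Zn + (-4) = 2−, giving Zn = +2.
Ligands are named alphabetically: acetylacetonato before azido before chloro before glycinato.
The complex ion is anionic, so zinc takes the -ate form zincate(II).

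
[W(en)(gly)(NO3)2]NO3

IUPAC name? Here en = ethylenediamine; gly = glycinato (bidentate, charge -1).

The 1 nitrate counter-ion carries a total charge of -1, so each complex ion is 1+.
Ligand charges: 1×ethylenediamine (neutral), 2×nitrato (-1 each), 1×glycinato (-1 each); total -3. So W + (-3) = 1+, giving W = +4.
Ligands are named alphabetically: ethylenediamine before glycinato before nitrato.

(ethylenediamine)(glycinato)dinitratotungsten(IV) nitrate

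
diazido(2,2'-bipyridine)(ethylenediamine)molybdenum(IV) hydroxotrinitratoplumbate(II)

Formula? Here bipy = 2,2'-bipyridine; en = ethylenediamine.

Cation [Mo…]: ligand charges -2, Mo(IV) ⇒ ion charge 2+.
Anion [Pb…]: ligand charges -4, Pb(II) ⇒ ion charge 2−.
One 2+ cation balances one 2− anion.

[Mo(bipy)(en)(N3)2][Pb(NO3)3(OH)]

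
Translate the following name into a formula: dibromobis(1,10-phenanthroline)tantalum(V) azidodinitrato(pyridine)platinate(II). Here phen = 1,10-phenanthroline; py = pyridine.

Cation [Ta…]: ligand charges -2, Ta(V) ⇒ ion charge 3+.
Anion [Pt…]: ligand charges -3, Pt(II) ⇒ ion charge 1−.
One 3+ cation requires 3 of the 1− anion.

[TaBr2(phen)2][Pt(N3)(NO3)2(py)]3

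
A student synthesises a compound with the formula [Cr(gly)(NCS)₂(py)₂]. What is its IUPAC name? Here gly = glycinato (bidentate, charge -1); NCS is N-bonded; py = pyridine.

(glycinato)diisothiocyanatobis(pyridine)chromium(III)

There is no counter-ion, so the complex is neutral overall.
Ligand charges: 1×glycinato (-1 each), 2×isothiocyanato (-1 each), 2×pyridine (neutral); total -3. So Cr + (-3) = 0, giving Cr = +3.
Ligands are named alphabetically: glycinato before isothiocyanato before pyridine.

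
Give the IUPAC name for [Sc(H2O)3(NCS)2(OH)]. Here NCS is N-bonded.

triaquahydroxodiisothiocyanatoscandium(III)

There is no counter-ion, so the complex is neutral overall.
Ligand charges: 1×hydroxo (-1 each), 3×aqua (neutral), 2×isothiocyanato (-1 each); total -3. So Sc + (-3) = 0, giving Sc = +3.
Ligands are named alphabetically: aqua before hydroxo before isothiocyanato.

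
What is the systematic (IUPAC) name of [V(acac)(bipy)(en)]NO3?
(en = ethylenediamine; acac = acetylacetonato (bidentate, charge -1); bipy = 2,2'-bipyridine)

The 1 nitrate counter-ion carries a total charge of -1, so each complex ion is 1+.
Ligand charges: 1×ethylenediamine (neutral), 1×acetylacetonato (-1 each), 1×2,2'-bipyridine (neutral); total -1. So V + (-1) = 1+, giving V = +2.
Ligands are named alphabetically: acetylacetonato before bipyridine before ethylenediamine.

(acetylacetonato)(2,2'-bipyridine)(ethylenediamine)vanadium(II) nitrate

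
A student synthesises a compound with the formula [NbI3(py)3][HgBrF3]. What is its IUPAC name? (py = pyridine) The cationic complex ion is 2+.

The complex cation is given as 2+; its ligand charges sum to -3, so Nb = +5.
A 1:1 salt means the anion carries the equal and opposite charge, 2−.
Anion: ligand charges sum to -4; for the ion to be 2−, Hg = +2.

triiodotris(pyridine)niobium(V) bromotrifluoromercurate(II)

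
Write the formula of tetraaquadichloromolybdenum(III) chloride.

Ligands: 2 chloro (Cl, -1), 4 aqua (H2O, neutral). Ligand charge sum = -2.
With Mo in oxidation state +3, the complex ion is [Mo...]^1+.
Charge balance with chloride (-1) requires 1 complex ion per 1 chloride.

[MoCl2(H2O)4]Cl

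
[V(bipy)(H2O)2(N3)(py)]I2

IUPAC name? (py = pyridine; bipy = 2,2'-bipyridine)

diaquaazido(2,2'-bipyridine)(pyridine)vanadium(III) iodide

The 2 iodide counter-ions carry a total charge of -2, so each complex ion is 2+.
Ligand charges: 1×azido (-1 each), 1×pyridine (neutral), 1×2,2'-bipyridine (neutral), 2×aqua (neutral); total -1. So V + (-1) = 2+, giving V = +3.
Ligands are named alphabetically: aqua before azido before bipyridine before pyridine.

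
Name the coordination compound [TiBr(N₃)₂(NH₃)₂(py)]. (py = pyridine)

There is no counter-ion, so the complex is neutral overall.
Ligand charges: 2×azido (-1 each), 1×pyridine (neutral), 1×bromo (-1 each), 2×ammine (neutral); total -3. So Ti + (-3) = 0, giving Ti = +3.
Ligands are named alphabetically: ammine before azido before bromo before pyridine.

diamminediazidobromo(pyridine)titanium(III)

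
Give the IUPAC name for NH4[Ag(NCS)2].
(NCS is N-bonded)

The 1 ammonium counter-ion carries a total charge of +1, so each complex ion is 1−.
Ligand charges: 2×isothiocyanato (-1 each); total -2. So Ag + (-2) = 1−, giving Ag = +1.
The complex ion is anionic, so silver takes the -ate form argentate(I).

ammonium diisothiocyanatoargentate(I)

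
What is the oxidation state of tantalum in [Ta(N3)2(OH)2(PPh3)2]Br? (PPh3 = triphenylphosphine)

1 bromide outside the brackets (-1 each) → the complex ion is 1+.
Ligand charges: 2×N3 = -2; 2×OH = -2; 2×PPh3 neutral; sum -4.
Ta + (-4) = 1+ ⇒ Ta is +5.

+5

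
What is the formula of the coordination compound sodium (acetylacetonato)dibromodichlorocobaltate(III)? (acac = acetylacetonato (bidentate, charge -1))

Na2[Co(acac)Br2Cl2]

Ligands: 2 bromo (Br, -1), 1 acetylacetonato (acac, -1), 2 chloro (Cl, -1). Ligand charge sum = -5.
With Co in oxidation state +3, the complex ion is [Co...]^2−.
Charge balance with sodium (+1) requires 1 complex ion per 2 sodium.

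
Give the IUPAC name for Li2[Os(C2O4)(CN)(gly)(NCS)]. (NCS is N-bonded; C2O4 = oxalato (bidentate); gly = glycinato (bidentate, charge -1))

The 2 lithium counter-ions carry a total charge of +2, so each complex ion is 2−.
Ligand charges: 1×cyano (-1 each), 1×isothiocyanato (-1 each), 1×oxalato (-2 each), 1×glycinato (-1 each); total -5. So Os + (-5) = 2−, giving Os = +3.
The complex ion is anionic, so osmium takes the -ate form osmate(III).

lithium cyano(glycinato)isothiocyanatooxalatoosmate(III)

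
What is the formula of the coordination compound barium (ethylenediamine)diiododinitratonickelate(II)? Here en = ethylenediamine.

Ligands: 1 ethylenediamine (en, neutral), 2 nitrato (NO3, -1), 2 iodo (I, -1). Ligand charge sum = -4.
With Ni in oxidation state +2, the complex ion is [Ni...]^2−.
Charge balance with barium (+2) requires 1 complex ion per 1 barium.

Ba[Ni(en)I2(NO3)2]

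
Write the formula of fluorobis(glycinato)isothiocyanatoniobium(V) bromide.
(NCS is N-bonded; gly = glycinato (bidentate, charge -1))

[NbF(gly)2(NCS)]Br

Ligands: 1 isothiocyanato (NCS, -1), 1 fluoro (F, -1), 2 glycinato (gly, -1). Ligand charge sum = -4.
Charge balance with bromide (-1) requires 1 complex ion per 1 bromide.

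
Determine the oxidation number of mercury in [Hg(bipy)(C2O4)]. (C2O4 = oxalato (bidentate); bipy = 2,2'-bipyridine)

No counter-ion: the bracketed complex is neutral.
Ligand charges: 1×C2O4 = -2; 1×bipy neutral; sum -2.
Hg + (-2) = 0 ⇒ Hg is +2.

+2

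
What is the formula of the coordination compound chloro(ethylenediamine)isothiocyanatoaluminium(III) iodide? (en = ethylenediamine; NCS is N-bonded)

Ligands: 1 ethylenediamine (en, neutral), 1 chloro (Cl, -1), 1 isothiocyanato (NCS, -1). Ligand charge sum = -2.
With Al in oxidation state +3, the complex ion is [Al...]^1+.
Charge balance with iodide (-1) requires 1 complex ion per 1 iodide.

[AlCl(en)(NCS)]I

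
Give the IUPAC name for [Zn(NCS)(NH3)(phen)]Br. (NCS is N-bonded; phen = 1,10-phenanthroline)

ammineisothiocyanato(1,10-phenanthroline)zinc(II) bromide

The 1 bromide counter-ion carries a total charge of -1, so each complex ion is 1+.
Ligand charges: 1×isothiocyanato (-1 each), 1×1,10-phenanthroline (neutral), 1×ammine (neutral); total -1. So Zn + (-1) = 1+, giving Zn = +2.
Ligands are named alphabetically: ammine before isothiocyanato before phenanthroline.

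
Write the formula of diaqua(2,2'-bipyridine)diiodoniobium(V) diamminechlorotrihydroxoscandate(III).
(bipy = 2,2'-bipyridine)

[Nb(bipy)(H2O)2I2][ScCl(NH3)2(OH)3]3

Cation [Nb…]: ligand charges -2, Nb(V) ⇒ ion charge 3+.
Anion [Sc…]: ligand charges -4, Sc(III) ⇒ ion charge 1−.
One 3+ cation requires 3 of the 1− anion.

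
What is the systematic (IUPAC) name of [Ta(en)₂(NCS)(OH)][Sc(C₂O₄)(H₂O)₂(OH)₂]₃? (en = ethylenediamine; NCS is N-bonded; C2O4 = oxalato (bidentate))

bis(ethylenediamine)hydroxoisothiocyanatotantalum(V) diaquadihydroxooxalatoscandate(III)

Scandium is always +3 in its complexes; the anion's ligand charges sum to -4, so the complex anion is 1−.
With 3 anions per cation, the cation must be 3×1 = 3+.
Cation: ligand charges sum to -2; for the ion to be 3+, Ta = +5.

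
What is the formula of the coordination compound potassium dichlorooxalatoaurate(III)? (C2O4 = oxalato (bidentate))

Ligands: 1 oxalato (C2O4, -2), 2 chloro (Cl, -1). Ligand charge sum = -4.
With Au in oxidation state +3, the complex ion is [Au...]^1−.
Charge balance with potassium (+1) requires 1 complex ion per 1 potassium.

K[Au(C2O4)Cl2]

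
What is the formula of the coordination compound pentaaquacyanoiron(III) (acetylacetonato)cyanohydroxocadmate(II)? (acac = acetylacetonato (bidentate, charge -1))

Cation [Fe…]: ligand charges -1, Fe(III) ⇒ ion charge 2+.
Anion [Cd…]: ligand charges -3, Cd(II) ⇒ ion charge 1−.

[Fe(CN)(H2O)5][Cd(acac)(CN)(OH)]2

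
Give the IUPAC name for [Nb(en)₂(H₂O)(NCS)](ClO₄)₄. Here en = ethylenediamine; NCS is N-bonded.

The 4 perchlorate counter-ions carry a total charge of -4, so each complex ion is 4+.
Ligand charges: 2×ethylenediamine (neutral), 1×isothiocyanato (-1 each), 1×aqua (neutral); total -1. So Nb + (-1) = 4+, giving Nb = +5.
Ligands are named alphabetically: aqua before ethylenediamine before isothiocyanato.

aquabis(ethylenediamine)isothiocyanatoniobium(V) perchlorate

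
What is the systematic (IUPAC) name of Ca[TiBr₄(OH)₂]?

The 1 calcium counter-ion carries a total charge of +2, so each complex ion is 2−.
Ligand charges: 4×bromo (-1 each), 2×hydroxo (-1 each); total -6. So Ti + (-6) = 2−, giving Ti = +4.
Ligands are named alphabetically: bromo before hydroxo.
The complex ion is anionic, so titanium takes the -ate form titanate(IV).

calcium tetrabromodihydroxotitanate(IV)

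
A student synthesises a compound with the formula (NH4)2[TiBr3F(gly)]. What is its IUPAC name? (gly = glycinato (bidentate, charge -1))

ammonium tribromofluoro(glycinato)titanate(III)

The 2 ammonium counter-ions carry a total charge of +2, so each complex ion is 2−.
Ligand charges: 1×fluoro (-1 each), 1×glycinato (-1 each), 3×bromo (-1 each); total -5. So Ti + (-5) = 2−, giving Ti = +3.
The complex ion is anionic, so titanium takes the -ate form titanate(III).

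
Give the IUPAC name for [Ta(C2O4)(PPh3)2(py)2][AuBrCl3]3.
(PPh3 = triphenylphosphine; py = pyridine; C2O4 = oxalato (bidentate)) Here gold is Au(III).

Both ions are complex: the cation is named first with the plain metal name, the anion second with the -ate form; each ion's ligands are alphabetised independently.
Au is given as +3; the anion's ligand charges sum to -4, so the complex anion is 1−.
With 3 anions per cation, the cation must be 3×1 = 3+.
Cation: ligand charges sum to -2; for the ion to be 3+, Ta = +5.

oxalatobis(pyridine)bis(triphenylphosphine)tantalum(V) bromotrichloroaurate(III)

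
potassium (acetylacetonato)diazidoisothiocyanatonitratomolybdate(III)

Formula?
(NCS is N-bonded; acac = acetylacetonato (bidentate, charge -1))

Ligands: 1 isothiocyanato (NCS, -1), 1 acetylacetonato (acac, -1), 1 nitrato (NO3, -1), 2 azido (N3, -1). Ligand charge sum = -5.
Charge balance with potassium (+1) requires 1 complex ion per 2 potassium.

K2[Mo(acac)(N3)2(NCS)(NO3)]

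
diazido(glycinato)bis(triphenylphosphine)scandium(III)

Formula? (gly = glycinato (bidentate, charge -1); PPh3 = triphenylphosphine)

Ligands: 1 glycinato (gly, -1), 2 azido (N3, -1), 2 triphenylphosphine (PPh3, neutral). Ligand charge sum = -3.
With Sc in oxidation state +3, the complex ion is [Sc...].

[Sc(gly)(N3)2(PPh3)2]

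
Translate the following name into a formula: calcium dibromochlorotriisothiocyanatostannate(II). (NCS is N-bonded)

Ligands: 1 chloro (Cl, -1), 2 bromo (Br, -1), 3 isothiocyanato (NCS, -1). Ligand charge sum = -6.
With Sn in oxidation state +2, the complex ion is [Sn...]^4−.
Charge balance with calcium (+2) requires 1 complex ion per 2 calcium.

Ca2[SnBr2Cl(NCS)3]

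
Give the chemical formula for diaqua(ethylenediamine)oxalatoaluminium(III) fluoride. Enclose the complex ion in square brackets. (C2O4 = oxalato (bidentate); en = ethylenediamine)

[Al(C2O4)(en)(H2O)2]F

Ligands: 2 aqua (H2O, neutral), 1 oxalato (C2O4, -2), 1 ethylenediamine (en, neutral). Ligand charge sum = -2.
With Al in oxidation state +3, the complex ion is [Al...]^1+.
Charge balance with fluoride (-1) requires 1 complex ion per 1 fluoride.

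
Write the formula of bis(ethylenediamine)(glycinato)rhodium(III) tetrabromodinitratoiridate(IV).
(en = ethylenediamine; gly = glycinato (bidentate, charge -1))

[Rh(en)2(gly)][IrBr4(NO3)2]

Cation [Rh…]: ligand charges -1, Rh(III) ⇒ ion charge 2+.
Anion [Ir…]: ligand charges -6, Ir(IV) ⇒ ion charge 2−.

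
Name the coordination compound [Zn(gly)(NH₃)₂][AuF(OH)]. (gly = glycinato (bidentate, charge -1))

diammine(glycinato)zinc(II) fluorohydroxoaurate(I)

Both ions are complex: the cation is named first with the plain metal name, the anion second with the -ate form; each ion's ligands are alphabetised independently.
Zinc is always +2 in its complexes; the cation's ligand charges sum to -1, so the complex cation is 1+.
A 1:1 salt means the anion carries the equal and opposite charge, 1−.
Anion: ligand charges sum to -2; for the ion to be 1−, Au = +1.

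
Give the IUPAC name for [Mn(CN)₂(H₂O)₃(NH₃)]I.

The 1 iodide counter-ion carries a total charge of -1, so each complex ion is 1+.
Ligand charges: 2×cyano (-1 each), 3×aqua (neutral), 1×ammine (neutral); total -2. So Mn + (-2) = 1+, giving Mn = +3.
Ligands are named alphabetically: ammine before aqua before cyano.

amminetriaquadicyanomanganese(III) iodide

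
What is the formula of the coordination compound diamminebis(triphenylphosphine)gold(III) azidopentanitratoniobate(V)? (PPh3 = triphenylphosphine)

Cation [Au…]: ligand charges 0, Au(III) ⇒ ion charge 3+.
Anion [Nb…]: ligand charges -6, Nb(V) ⇒ ion charge 1−.

[Au(NH3)2(PPh3)2][Nb(N3)(NO3)5]3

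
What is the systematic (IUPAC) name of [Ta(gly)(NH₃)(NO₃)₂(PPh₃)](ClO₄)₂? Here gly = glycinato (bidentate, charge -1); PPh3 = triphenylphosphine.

ammine(glycinato)dinitrato(triphenylphosphine)tantalum(V) perchlorate

The 2 perchlorate counter-ions carry a total charge of -2, so each complex ion is 2+.
Ligand charges: 1×ammine (neutral), 1×glycinato (-1 each), 1×triphenylphosphine (neutral), 2×nitrato (-1 each); total -3. So Ta + (-3) = 2+, giving Ta = +5.
Ligands are named alphabetically: ammine before glycinato before nitrato before triphenylphosphine.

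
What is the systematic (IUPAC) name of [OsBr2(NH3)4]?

There is no counter-ion, so the complex is neutral overall.
Ligand charges: 4×ammine (neutral), 2×bromo (-1 each); total -2. So Os + (-2) = 0, giving Os = +2.
Ligands are named alphabetically: ammine before bromo.

tetraamminedibromoosmium(II)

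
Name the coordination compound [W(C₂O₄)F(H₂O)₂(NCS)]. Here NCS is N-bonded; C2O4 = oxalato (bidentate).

diaquafluoroisothiocyanatooxalatotungsten(IV)

There is no counter-ion, so the complex is neutral overall.
Ligand charges: 1×fluoro (-1 each), 1×isothiocyanato (-1 each), 1×oxalato (-2 each), 2×aqua (neutral); total -4. So W + (-4) = 0, giving W = +4.
Ligands are named alphabetically: aqua before fluoro before isothiocyanato before oxalato.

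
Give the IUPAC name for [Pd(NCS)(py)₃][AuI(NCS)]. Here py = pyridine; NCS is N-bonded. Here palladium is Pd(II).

Pd is given as +2; the cation's ligand charges sum to -1, so the complex cation is 1+.
A 1:1 salt means the anion carries the equal and opposite charge, 1−.
Anion: ligand charges sum to -2; for the ion to be 1−, Au = +1.

isothiocyanatotris(pyridine)palladium(II) iodoisothiocyanatoaurate(I)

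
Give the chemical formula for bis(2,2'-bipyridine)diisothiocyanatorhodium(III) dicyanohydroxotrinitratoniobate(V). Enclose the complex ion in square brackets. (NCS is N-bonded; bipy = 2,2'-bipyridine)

[Rh(bipy)2(NCS)2][Nb(CN)2(NO3)3(OH)]

Cation [Rh…]: ligand charges -2, Rh(III) ⇒ ion charge 1+.
Anion [Nb…]: ligand charges -6, Nb(V) ⇒ ion charge 1−.
One 1+ cation balances one 1− anion.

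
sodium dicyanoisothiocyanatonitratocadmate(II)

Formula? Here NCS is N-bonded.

Ligands: 1 nitrato (NO3, -1), 2 cyano (CN, -1), 1 isothiocyanato (NCS, -1). Ligand charge sum = -4.
With Cd in oxidation state +2, the complex ion is [Cd...]^2−.
Charge balance with sodium (+1) requires 1 complex ion per 2 sodium.

Na2[Cd(CN)2(NCS)(NO3)]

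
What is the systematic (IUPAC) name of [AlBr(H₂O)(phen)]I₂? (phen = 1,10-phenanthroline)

The 2 iodide counter-ions carry a total charge of -2, so each complex ion is 2+.
Ligand charges: 1×1,10-phenanthroline (neutral), 1×aqua (neutral), 1×bromo (-1 each); total -1. So Al + (-1) = 2+, giving Al = +3.
Ligands are named alphabetically: aqua before bromo before phenanthroline.

aquabromo(1,10-phenanthroline)aluminium(III) iodide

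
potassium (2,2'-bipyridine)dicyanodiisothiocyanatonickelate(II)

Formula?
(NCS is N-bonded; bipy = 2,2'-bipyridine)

K2[Ni(bipy)(CN)2(NCS)2]

Ligands: 2 isothiocyanato (NCS, -1), 1 2,2'-bipyridine (bipy, neutral), 2 cyano (CN, -1). Ligand charge sum = -4.
With Ni in oxidation state +2, the complex ion is [Ni...]^2−.
Charge balance with potassium (+1) requires 1 complex ion per 2 potassium.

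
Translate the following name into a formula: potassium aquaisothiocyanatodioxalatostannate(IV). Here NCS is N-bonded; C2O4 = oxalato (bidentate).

K[Sn(C2O4)2(H2O)(NCS)]

Ligands: 1 isothiocyanato (NCS, -1), 2 oxalato (C2O4, -2), 1 aqua (H2O, neutral). Ligand charge sum = -5.
With Sn in oxidation state +4, the complex ion is [Sn...]^1−.
Charge balance with potassium (+1) requires 1 complex ion per 1 potassium.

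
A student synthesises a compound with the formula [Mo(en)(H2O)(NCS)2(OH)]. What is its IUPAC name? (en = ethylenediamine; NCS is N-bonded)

There is no counter-ion, so the complex is neutral overall.
Ligand charges: 1×hydroxo (-1 each), 1×ethylenediamine (neutral), 2×isothiocyanato (-1 each), 1×aqua (neutral); total -3. So Mo + (-3) = 0, giving Mo = +3.
Ligands are named alphabetically: aqua before ethylenediamine before hydroxo before isothiocyanato.

aqua(ethylenediamine)hydroxodiisothiocyanatomolybdenum(III)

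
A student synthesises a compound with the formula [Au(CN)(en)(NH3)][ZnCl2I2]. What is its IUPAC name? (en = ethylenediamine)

amminecyano(ethylenediamine)gold(III) dichlorodiiodozincate(II)

Both ions are complex: the cation is named first with the plain metal name, the anion second with the -ate form; each ion's ligands are alphabetised independently.
Zinc is always +2 in its complexes; the anion's ligand charges sum to -4, so the complex anion is 2−.
A 1:1 salt means the cation carries the equal and opposite charge, 2+.
Cation: ligand charges sum to -1; for the ion to be 2+, Au = +3.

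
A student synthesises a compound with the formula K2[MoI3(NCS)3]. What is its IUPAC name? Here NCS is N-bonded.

potassium triiodotriisothiocyanatomolybdate(IV)

The 2 potassium counter-ions carry a total charge of +2, so each complex ion is 2−.
Ligand charges: 3×isothiocyanato (-1 each), 3×iodo (-1 each); total -6. So Mo + (-6) = 2−, giving Mo = +4.
Ligands are named alphabetically: iodo before isothiocyanato.
The complex ion is anionic, so molybdenum takes the -ate form molybdate(IV).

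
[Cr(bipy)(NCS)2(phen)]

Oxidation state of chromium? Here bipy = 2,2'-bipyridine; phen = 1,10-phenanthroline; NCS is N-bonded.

No counter-ion: the bracketed complex is neutral.
Ligand charges: 1×bipy neutral; 1×phen neutral; 2×NCS = -2; sum -2.
Cr + (-2) = 0 ⇒ Cr is +2.

+2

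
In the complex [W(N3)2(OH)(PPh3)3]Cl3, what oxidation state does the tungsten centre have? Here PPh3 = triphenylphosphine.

3 chloride outside the brackets (-1 each) → the complex ion is 3+.
Ligand charges: 2×N3 = -2; 1×OH = -1; 3×PPh3 neutral; sum -3.
W + (-3) = 3+ ⇒ W is +6.

+6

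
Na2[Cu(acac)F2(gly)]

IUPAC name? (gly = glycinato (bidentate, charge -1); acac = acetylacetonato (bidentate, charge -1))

sodium (acetylacetonato)difluoro(glycinato)cuprate(II)

The 2 sodium counter-ions carry a total charge of +2, so each complex ion is 2−.
Ligand charges: 1×glycinato (-1 each), 2×fluoro (-1 each), 1×acetylacetonato (-1 each); total -4. So Cu + (-4) = 2−, giving Cu = +2.
Ligands are named alphabetically: acetylacetonato before fluoro before glycinato.
The complex ion is anionic, so copper takes the -ate form cuprate(II).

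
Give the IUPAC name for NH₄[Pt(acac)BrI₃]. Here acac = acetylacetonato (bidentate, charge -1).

The 1 ammonium counter-ion carries a total charge of +1, so each complex ion is 1−.
Ligand charges: 1×bromo (-1 each), 1×acetylacetonato (-1 each), 3×iodo (-1 each); total -5. So Pt + (-5) = 1−, giving Pt = +4.
The complex ion is anionic, so platinum takes the -ate form platinate(IV).

ammonium (acetylacetonato)bromotriiodoplatinate(IV)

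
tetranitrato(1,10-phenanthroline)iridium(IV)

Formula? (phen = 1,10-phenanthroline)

Ligands: 4 nitrato (NO3, -1), 1 1,10-phenanthroline (phen, neutral). Ligand charge sum = -4.
With Ir in oxidation state +4, the complex ion is [Ir...].

[Ir(NO3)4(phen)]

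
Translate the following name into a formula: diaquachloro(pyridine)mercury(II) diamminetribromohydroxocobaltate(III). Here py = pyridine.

[HgCl(H2O)2(py)][CoBr3(NH3)2(OH)]

Cation [Hg…]: ligand charges -1, Hg(II) ⇒ ion charge 1+.
Anion [Co…]: ligand charges -4, Co(III) ⇒ ion charge 1−.
One 1+ cation balances one 1− anion.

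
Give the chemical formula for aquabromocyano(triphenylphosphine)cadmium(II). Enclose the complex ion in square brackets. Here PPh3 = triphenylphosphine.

[CdBr(CN)(H2O)(PPh3)]

Ligands: 1 triphenylphosphine (PPh3, neutral), 1 aqua (H2O, neutral), 1 bromo (Br, -1), 1 cyano (CN, -1). Ligand charge sum = -2.
With Cd in oxidation state +2, the complex ion is [Cd...].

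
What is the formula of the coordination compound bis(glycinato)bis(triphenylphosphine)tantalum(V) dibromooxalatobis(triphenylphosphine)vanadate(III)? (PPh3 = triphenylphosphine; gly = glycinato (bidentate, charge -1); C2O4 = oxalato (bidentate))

Cation [Ta…]: ligand charges -2, Ta(V) ⇒ ion charge 3+.
Anion [V…]: ligand charges -4, V(III) ⇒ ion charge 1−.

[Ta(gly)2(PPh3)2][VBr2(C2O4)(PPh3)2]3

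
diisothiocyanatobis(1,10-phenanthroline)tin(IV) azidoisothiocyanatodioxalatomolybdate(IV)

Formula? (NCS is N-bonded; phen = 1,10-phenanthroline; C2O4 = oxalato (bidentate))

Cation [Sn…]: ligand charges -2, Sn(IV) ⇒ ion charge 2+.
Anion [Mo…]: ligand charges -6, Mo(IV) ⇒ ion charge 2−.
One 2+ cation balances one 2− anion.

[Sn(NCS)2(phen)2][Mo(C2O4)2(N3)(NCS)]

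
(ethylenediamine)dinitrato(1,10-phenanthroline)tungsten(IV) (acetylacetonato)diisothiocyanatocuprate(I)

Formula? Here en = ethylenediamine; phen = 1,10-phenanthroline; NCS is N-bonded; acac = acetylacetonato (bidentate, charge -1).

[W(en)(NO3)2(phen)][Cu(acac)(NCS)2]

Cation [W…]: ligand charges -2, W(IV) ⇒ ion charge 2+.
Anion [Cu…]: ligand charges -3, Cu(I) ⇒ ion charge 2−.
One 2+ cation balances one 2− anion.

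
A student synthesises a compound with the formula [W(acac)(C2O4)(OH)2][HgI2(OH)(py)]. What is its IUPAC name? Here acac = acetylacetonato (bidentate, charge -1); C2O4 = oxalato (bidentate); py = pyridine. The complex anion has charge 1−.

The complex anion is given as 1−; its ligand charges sum to -3, so Hg = +2.
A 1:1 salt means the cation carries the equal and opposite charge, 1+.
Cation: ligand charges sum to -5; for the ion to be 1+, W = +6.

(acetylacetonato)dihydroxooxalatotungsten(VI) hydroxodiiodo(pyridine)mercurate(II)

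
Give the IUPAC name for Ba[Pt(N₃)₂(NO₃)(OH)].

The 1 barium counter-ion carries a total charge of +2, so each complex ion is 2−.
Ligand charges: 2×azido (-1 each), 1×nitrato (-1 each), 1×hydroxo (-1 each); total -4. So Pt + (-4) = 2−, giving Pt = +2.
Ligands are named alphabetically: azido before hydroxo before nitrato.
The complex ion is anionic, so platinum takes the -ate form platinate(II).

barium diazidohydroxonitratoplatinate(II)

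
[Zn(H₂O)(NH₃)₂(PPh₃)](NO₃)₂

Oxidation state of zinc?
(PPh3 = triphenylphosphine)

2 nitrate outside the brackets (-1 each) → the complex ion is 2+.
Ligand charges: 1×PPh3 neutral; 1×H2O neutral; 2×NH3 neutral; sum 0.
Zn + (0) = 2+ ⇒ Zn is +2.

+2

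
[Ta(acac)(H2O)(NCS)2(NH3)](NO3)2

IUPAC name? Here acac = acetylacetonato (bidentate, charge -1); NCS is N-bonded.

The 2 nitrate counter-ions carry a total charge of -2, so each complex ion is 2+.
Ligand charges: 1×aqua (neutral), 1×acetylacetonato (-1 each), 2×isothiocyanato (-1 each), 1×ammine (neutral); total -3. So Ta + (-3) = 2+, giving Ta = +5.
Ligands are named alphabetically: acetylacetonato before ammine before aqua before isothiocyanato.

(acetylacetonato)ammineaquadiisothiocyanatotantalum(V) nitrate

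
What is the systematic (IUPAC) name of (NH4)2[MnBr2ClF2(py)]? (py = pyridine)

The 2 ammonium counter-ions carry a total charge of +2, so each complex ion is 2−.
Ligand charges: 2×bromo (-1 each), 2×fluoro (-1 each), 1×pyridine (neutral), 1×chloro (-1 each); total -5. So Mn + (-5) = 2−, giving Mn = +3.
The complex ion is anionic, so manganese takes the -ate form manganate(III).

ammonium dibromochlorodifluoro(pyridine)manganate(III)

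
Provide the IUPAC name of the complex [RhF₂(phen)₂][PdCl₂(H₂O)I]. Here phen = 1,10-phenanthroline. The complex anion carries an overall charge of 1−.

difluorobis(1,10-phenanthroline)rhodium(III) aquadichloroiodopalladate(II)

Both ions are complex: the cation is named first with the plain metal name, the anion second with the -ate form; each ion's ligands are alphabetised independently.
The complex anion is given as 1−; its ligand charges sum to -3, so Pd = +2.
A 1:1 salt means the cation carries the equal and opposite charge, 1+.
Cation: ligand charges sum to -2; for the ion to be 1+, Rh = +3.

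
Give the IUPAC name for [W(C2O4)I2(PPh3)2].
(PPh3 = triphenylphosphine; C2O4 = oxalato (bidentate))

diiodooxalatobis(triphenylphosphine)tungsten(IV)

There is no counter-ion, so the complex is neutral overall.
Ligand charges: 2×triphenylphosphine (neutral), 1×oxalato (-2 each), 2×iodo (-1 each); total -4. So W + (-4) = 0, giving W = +4.
Ligands are named alphabetically: iodo before oxalato before triphenylphosphine.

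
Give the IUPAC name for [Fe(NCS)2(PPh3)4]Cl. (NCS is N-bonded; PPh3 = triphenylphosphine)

The 1 chloride counter-ion carries a total charge of -1, so each complex ion is 1+.
Ligand charges: 2×isothiocyanato (-1 each), 4×triphenylphosphine (neutral); total -2. So Fe + (-2) = 1+, giving Fe = +3.
Ligands are named alphabetically: isothiocyanato before triphenylphosphine.

diisothiocyanatotetrakis(triphenylphosphine)iron(III) chloride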